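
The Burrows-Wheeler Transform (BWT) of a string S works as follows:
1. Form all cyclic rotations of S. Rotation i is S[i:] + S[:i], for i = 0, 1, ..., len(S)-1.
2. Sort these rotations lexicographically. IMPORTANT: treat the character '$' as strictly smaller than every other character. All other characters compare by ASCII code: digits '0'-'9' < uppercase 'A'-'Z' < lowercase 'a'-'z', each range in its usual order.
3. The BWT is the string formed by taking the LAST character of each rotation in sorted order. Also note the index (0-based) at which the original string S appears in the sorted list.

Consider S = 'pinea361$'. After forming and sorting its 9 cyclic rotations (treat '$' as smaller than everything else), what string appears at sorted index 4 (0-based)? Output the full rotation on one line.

Answer: a361$pine

Derivation:
All 9 rotations (rotation i = S[i:]+S[:i]):
  rot[0] = pinea361$
  rot[1] = inea361$p
  rot[2] = nea361$pi
  rot[3] = ea361$pin
  rot[4] = a361$pine
  rot[5] = 361$pinea
  rot[6] = 61$pinea3
  rot[7] = 1$pinea36
  rot[8] = $pinea361
Sorted (with $ < everything):
  sorted[0] = $pinea361
  sorted[1] = 1$pinea36
  sorted[2] = 361$pinea
  sorted[3] = 61$pinea3
  sorted[4] = a361$pine
  sorted[5] = ea361$pin
  sorted[6] = inea361$p
  sorted[7] = nea361$pi
  sorted[8] = pinea361$
sorted[4] = a361$pine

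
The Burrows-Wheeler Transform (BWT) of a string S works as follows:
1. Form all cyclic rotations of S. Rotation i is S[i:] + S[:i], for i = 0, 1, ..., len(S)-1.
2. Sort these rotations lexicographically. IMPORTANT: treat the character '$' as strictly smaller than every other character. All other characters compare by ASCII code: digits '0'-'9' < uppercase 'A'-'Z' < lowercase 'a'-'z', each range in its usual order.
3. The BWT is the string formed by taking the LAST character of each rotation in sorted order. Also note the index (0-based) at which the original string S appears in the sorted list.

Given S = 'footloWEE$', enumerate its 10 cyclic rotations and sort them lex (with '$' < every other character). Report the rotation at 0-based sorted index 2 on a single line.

Answer: EE$footloW

Derivation:
All 10 rotations (rotation i = S[i:]+S[:i]):
  rot[0] = footloWEE$
  rot[1] = ootloWEE$f
  rot[2] = otloWEE$fo
  rot[3] = tloWEE$foo
  rot[4] = loWEE$foot
  rot[5] = oWEE$footl
  rot[6] = WEE$footlo
  rot[7] = EE$footloW
  rot[8] = E$footloWE
  rot[9] = $footloWEE
Sorted (with $ < everything):
  sorted[0] = $footloWEE
  sorted[1] = E$footloWE
  sorted[2] = EE$footloW
  sorted[3] = WEE$footlo
  sorted[4] = footloWEE$
  sorted[5] = loWEE$foot
  sorted[6] = oWEE$footl
  sorted[7] = ootloWEE$f
  sorted[8] = otloWEE$fo
  sorted[9] = tloWEE$foo
sorted[2] = EE$footloW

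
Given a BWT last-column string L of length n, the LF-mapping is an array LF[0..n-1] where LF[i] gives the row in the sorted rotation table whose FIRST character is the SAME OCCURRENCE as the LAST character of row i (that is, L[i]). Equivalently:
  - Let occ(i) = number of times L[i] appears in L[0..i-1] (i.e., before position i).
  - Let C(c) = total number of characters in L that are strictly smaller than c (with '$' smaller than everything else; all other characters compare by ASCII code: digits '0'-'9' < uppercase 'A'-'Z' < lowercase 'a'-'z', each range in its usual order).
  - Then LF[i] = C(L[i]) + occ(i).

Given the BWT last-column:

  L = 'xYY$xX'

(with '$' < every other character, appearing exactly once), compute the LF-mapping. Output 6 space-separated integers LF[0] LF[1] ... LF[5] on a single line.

Answer: 4 2 3 0 5 1

Derivation:
Char counts: '$':1, 'X':1, 'Y':2, 'x':2
C (first-col start): C('$')=0, C('X')=1, C('Y')=2, C('x')=4
L[0]='x': occ=0, LF[0]=C('x')+0=4+0=4
L[1]='Y': occ=0, LF[1]=C('Y')+0=2+0=2
L[2]='Y': occ=1, LF[2]=C('Y')+1=2+1=3
L[3]='$': occ=0, LF[3]=C('$')+0=0+0=0
L[4]='x': occ=1, LF[4]=C('x')+1=4+1=5
L[5]='X': occ=0, LF[5]=C('X')+0=1+0=1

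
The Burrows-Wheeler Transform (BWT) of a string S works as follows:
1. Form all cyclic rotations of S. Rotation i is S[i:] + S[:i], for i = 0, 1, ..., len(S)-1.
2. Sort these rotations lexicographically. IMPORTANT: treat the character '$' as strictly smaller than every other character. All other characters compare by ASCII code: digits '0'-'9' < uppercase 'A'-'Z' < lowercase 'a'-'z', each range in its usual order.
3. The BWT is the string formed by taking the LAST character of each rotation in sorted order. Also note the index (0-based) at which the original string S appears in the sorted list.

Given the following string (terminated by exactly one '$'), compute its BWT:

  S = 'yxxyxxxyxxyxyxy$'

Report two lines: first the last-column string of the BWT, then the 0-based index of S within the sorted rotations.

All 16 rotations (rotation i = S[i:]+S[:i]):
  rot[0] = yxxyxxxyxxyxyxy$
  rot[1] = xxyxxxyxxyxyxy$y
  rot[2] = xyxxxyxxyxyxy$yx
  rot[3] = yxxxyxxyxyxy$yxx
  rot[4] = xxxyxxyxyxy$yxxy
  rot[5] = xxyxxyxyxy$yxxyx
  rot[6] = xyxxyxyxy$yxxyxx
  rot[7] = yxxyxyxy$yxxyxxx
  rot[8] = xxyxyxy$yxxyxxxy
  rot[9] = xyxyxy$yxxyxxxyx
  rot[10] = yxyxy$yxxyxxxyxx
  rot[11] = xyxy$yxxyxxxyxxy
  rot[12] = yxy$yxxyxxxyxxyx
  rot[13] = xy$yxxyxxxyxxyxy
  rot[14] = y$yxxyxxxyxxyxyx
  rot[15] = $yxxyxxxyxxyxyxy
Sorted (with $ < everything):
  sorted[0] = $yxxyxxxyxxyxyxy  (last char: 'y')
  sorted[1] = xxxyxxyxyxy$yxxy  (last char: 'y')
  sorted[2] = xxyxxxyxxyxyxy$y  (last char: 'y')
  sorted[3] = xxyxxyxyxy$yxxyx  (last char: 'x')
  sorted[4] = xxyxyxy$yxxyxxxy  (last char: 'y')
  sorted[5] = xy$yxxyxxxyxxyxy  (last char: 'y')
  sorted[6] = xyxxxyxxyxyxy$yx  (last char: 'x')
  sorted[7] = xyxxyxyxy$yxxyxx  (last char: 'x')
  sorted[8] = xyxy$yxxyxxxyxxy  (last char: 'y')
  sorted[9] = xyxyxy$yxxyxxxyx  (last char: 'x')
  sorted[10] = y$yxxyxxxyxxyxyx  (last char: 'x')
  sorted[11] = yxxxyxxyxyxy$yxx  (last char: 'x')
  sorted[12] = yxxyxxxyxxyxyxy$  (last char: '$')
  sorted[13] = yxxyxyxy$yxxyxxx  (last char: 'x')
  sorted[14] = yxy$yxxyxxxyxxyx  (last char: 'x')
  sorted[15] = yxyxy$yxxyxxxyxx  (last char: 'x')
Last column: yyyxyyxxyxxx$xxx
Original string S is at sorted index 12

Answer: yyyxyyxxyxxx$xxx
12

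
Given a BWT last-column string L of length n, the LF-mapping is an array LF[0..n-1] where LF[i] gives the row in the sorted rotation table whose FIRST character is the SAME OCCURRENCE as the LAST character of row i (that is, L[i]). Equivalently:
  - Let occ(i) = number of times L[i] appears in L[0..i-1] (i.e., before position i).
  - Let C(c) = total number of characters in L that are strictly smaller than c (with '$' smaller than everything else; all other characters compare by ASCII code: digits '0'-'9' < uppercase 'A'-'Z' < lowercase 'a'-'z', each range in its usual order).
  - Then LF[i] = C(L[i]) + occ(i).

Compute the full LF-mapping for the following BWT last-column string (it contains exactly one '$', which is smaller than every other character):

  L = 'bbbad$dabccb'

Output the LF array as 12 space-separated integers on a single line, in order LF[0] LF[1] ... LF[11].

Answer: 3 4 5 1 10 0 11 2 6 8 9 7

Derivation:
Char counts: '$':1, 'a':2, 'b':5, 'c':2, 'd':2
C (first-col start): C('$')=0, C('a')=1, C('b')=3, C('c')=8, C('d')=10
L[0]='b': occ=0, LF[0]=C('b')+0=3+0=3
L[1]='b': occ=1, LF[1]=C('b')+1=3+1=4
L[2]='b': occ=2, LF[2]=C('b')+2=3+2=5
L[3]='a': occ=0, LF[3]=C('a')+0=1+0=1
L[4]='d': occ=0, LF[4]=C('d')+0=10+0=10
L[5]='$': occ=0, LF[5]=C('$')+0=0+0=0
L[6]='d': occ=1, LF[6]=C('d')+1=10+1=11
L[7]='a': occ=1, LF[7]=C('a')+1=1+1=2
L[8]='b': occ=3, LF[8]=C('b')+3=3+3=6
L[9]='c': occ=0, LF[9]=C('c')+0=8+0=8
L[10]='c': occ=1, LF[10]=C('c')+1=8+1=9
L[11]='b': occ=4, LF[11]=C('b')+4=3+4=7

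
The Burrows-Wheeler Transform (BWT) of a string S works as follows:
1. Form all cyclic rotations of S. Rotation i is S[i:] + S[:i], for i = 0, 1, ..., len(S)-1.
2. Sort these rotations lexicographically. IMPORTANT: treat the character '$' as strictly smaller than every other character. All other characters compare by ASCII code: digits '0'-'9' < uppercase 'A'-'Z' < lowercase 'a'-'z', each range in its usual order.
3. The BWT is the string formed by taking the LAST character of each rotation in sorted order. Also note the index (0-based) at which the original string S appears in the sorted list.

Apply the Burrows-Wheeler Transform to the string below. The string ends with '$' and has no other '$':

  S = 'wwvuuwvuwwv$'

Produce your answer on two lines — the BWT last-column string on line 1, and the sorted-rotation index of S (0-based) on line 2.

Answer: vvuvwwwwwuu$
11

Derivation:
All 12 rotations (rotation i = S[i:]+S[:i]):
  rot[0] = wwvuuwvuwwv$
  rot[1] = wvuuwvuwwv$w
  rot[2] = vuuwvuwwv$ww
  rot[3] = uuwvuwwv$wwv
  rot[4] = uwvuwwv$wwvu
  rot[5] = wvuwwv$wwvuu
  rot[6] = vuwwv$wwvuuw
  rot[7] = uwwv$wwvuuwv
  rot[8] = wwv$wwvuuwvu
  rot[9] = wv$wwvuuwvuw
  rot[10] = v$wwvuuwvuww
  rot[11] = $wwvuuwvuwwv
Sorted (with $ < everything):
  sorted[0] = $wwvuuwvuwwv  (last char: 'v')
  sorted[1] = uuwvuwwv$wwv  (last char: 'v')
  sorted[2] = uwvuwwv$wwvu  (last char: 'u')
  sorted[3] = uwwv$wwvuuwv  (last char: 'v')
  sorted[4] = v$wwvuuwvuww  (last char: 'w')
  sorted[5] = vuuwvuwwv$ww  (last char: 'w')
  sorted[6] = vuwwv$wwvuuw  (last char: 'w')
  sorted[7] = wv$wwvuuwvuw  (last char: 'w')
  sorted[8] = wvuuwvuwwv$w  (last char: 'w')
  sorted[9] = wvuwwv$wwvuu  (last char: 'u')
  sorted[10] = wwv$wwvuuwvu  (last char: 'u')
  sorted[11] = wwvuuwvuwwv$  (last char: '$')
Last column: vvuvwwwwwuu$
Original string S is at sorted index 11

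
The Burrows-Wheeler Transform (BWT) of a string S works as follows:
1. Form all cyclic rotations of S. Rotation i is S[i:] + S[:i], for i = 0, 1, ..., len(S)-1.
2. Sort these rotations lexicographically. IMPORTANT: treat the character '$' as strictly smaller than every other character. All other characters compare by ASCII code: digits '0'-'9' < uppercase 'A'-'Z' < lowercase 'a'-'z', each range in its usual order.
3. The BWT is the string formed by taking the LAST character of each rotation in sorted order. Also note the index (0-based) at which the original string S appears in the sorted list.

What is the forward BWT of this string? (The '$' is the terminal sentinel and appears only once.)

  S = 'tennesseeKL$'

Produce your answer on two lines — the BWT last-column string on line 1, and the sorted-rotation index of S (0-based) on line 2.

Answer: LeKestnnese$
11

Derivation:
All 12 rotations (rotation i = S[i:]+S[:i]):
  rot[0] = tennesseeKL$
  rot[1] = ennesseeKL$t
  rot[2] = nnesseeKL$te
  rot[3] = nesseeKL$ten
  rot[4] = esseeKL$tenn
  rot[5] = sseeKL$tenne
  rot[6] = seeKL$tennes
  rot[7] = eeKL$tenness
  rot[8] = eKL$tennesse
  rot[9] = KL$tennessee
  rot[10] = L$tennesseeK
  rot[11] = $tennesseeKL
Sorted (with $ < everything):
  sorted[0] = $tennesseeKL  (last char: 'L')
  sorted[1] = KL$tennessee  (last char: 'e')
  sorted[2] = L$tennesseeK  (last char: 'K')
  sorted[3] = eKL$tennesse  (last char: 'e')
  sorted[4] = eeKL$tenness  (last char: 's')
  sorted[5] = ennesseeKL$t  (last char: 't')
  sorted[6] = esseeKL$tenn  (last char: 'n')
  sorted[7] = nesseeKL$ten  (last char: 'n')
  sorted[8] = nnesseeKL$te  (last char: 'e')
  sorted[9] = seeKL$tennes  (last char: 's')
  sorted[10] = sseeKL$tenne  (last char: 'e')
  sorted[11] = tennesseeKL$  (last char: '$')
Last column: LeKestnnese$
Original string S is at sorted index 11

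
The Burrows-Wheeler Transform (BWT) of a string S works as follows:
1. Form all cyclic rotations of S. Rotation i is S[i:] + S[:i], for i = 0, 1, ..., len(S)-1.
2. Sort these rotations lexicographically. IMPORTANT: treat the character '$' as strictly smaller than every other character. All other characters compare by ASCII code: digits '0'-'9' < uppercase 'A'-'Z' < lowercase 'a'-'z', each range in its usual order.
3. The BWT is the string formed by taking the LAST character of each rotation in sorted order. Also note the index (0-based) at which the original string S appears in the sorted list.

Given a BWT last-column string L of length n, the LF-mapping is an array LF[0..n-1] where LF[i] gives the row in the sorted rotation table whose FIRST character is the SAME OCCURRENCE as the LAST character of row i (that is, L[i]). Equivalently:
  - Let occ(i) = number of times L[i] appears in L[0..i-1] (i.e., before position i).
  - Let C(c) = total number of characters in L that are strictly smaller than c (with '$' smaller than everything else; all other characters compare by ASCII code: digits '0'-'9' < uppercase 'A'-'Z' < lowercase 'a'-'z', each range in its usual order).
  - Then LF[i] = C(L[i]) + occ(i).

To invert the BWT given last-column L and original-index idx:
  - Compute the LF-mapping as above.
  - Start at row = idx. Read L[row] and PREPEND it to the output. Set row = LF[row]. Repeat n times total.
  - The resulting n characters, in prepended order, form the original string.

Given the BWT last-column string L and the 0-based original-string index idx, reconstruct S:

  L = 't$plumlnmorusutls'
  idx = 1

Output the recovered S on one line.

Answer: llusutummplnorst$

Derivation:
LF mapping: 12 0 8 1 14 4 2 6 5 7 9 15 10 16 13 3 11
Walk LF starting at row 1, prepending L[row]:
  step 1: row=1, L[1]='$', prepend. Next row=LF[1]=0
  step 2: row=0, L[0]='t', prepend. Next row=LF[0]=12
  step 3: row=12, L[12]='s', prepend. Next row=LF[12]=10
  step 4: row=10, L[10]='r', prepend. Next row=LF[10]=9
  step 5: row=9, L[9]='o', prepend. Next row=LF[9]=7
  step 6: row=7, L[7]='n', prepend. Next row=LF[7]=6
  step 7: row=6, L[6]='l', prepend. Next row=LF[6]=2
  step 8: row=2, L[2]='p', prepend. Next row=LF[2]=8
  step 9: row=8, L[8]='m', prepend. Next row=LF[8]=5
  step 10: row=5, L[5]='m', prepend. Next row=LF[5]=4
  step 11: row=4, L[4]='u', prepend. Next row=LF[4]=14
  step 12: row=14, L[14]='t', prepend. Next row=LF[14]=13
  step 13: row=13, L[13]='u', prepend. Next row=LF[13]=16
  step 14: row=16, L[16]='s', prepend. Next row=LF[16]=11
  step 15: row=11, L[11]='u', prepend. Next row=LF[11]=15
  step 16: row=15, L[15]='l', prepend. Next row=LF[15]=3
  step 17: row=3, L[3]='l', prepend. Next row=LF[3]=1
Reversed output: llusutummplnorst$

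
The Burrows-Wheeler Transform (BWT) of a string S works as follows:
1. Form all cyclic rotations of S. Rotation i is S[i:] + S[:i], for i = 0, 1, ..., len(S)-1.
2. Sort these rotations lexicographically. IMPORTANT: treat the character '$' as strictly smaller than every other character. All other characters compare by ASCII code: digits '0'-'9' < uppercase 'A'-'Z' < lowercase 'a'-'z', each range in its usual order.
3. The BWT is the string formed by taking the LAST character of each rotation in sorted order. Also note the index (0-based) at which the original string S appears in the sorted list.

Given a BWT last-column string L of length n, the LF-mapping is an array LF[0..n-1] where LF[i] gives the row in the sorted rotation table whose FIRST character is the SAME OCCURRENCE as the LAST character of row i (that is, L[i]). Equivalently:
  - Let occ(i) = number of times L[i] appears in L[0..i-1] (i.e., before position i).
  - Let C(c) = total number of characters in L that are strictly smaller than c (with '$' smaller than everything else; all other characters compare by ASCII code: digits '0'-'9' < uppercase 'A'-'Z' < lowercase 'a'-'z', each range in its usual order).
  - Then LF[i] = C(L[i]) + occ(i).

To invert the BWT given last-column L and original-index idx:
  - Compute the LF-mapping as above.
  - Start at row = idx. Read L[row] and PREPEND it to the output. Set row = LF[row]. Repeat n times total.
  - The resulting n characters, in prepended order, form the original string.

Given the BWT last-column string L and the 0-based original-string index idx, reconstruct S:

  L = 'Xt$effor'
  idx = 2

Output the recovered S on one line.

LF mapping: 1 7 0 2 3 4 5 6
Walk LF starting at row 2, prepending L[row]:
  step 1: row=2, L[2]='$', prepend. Next row=LF[2]=0
  step 2: row=0, L[0]='X', prepend. Next row=LF[0]=1
  step 3: row=1, L[1]='t', prepend. Next row=LF[1]=7
  step 4: row=7, L[7]='r', prepend. Next row=LF[7]=6
  step 5: row=6, L[6]='o', prepend. Next row=LF[6]=5
  step 6: row=5, L[5]='f', prepend. Next row=LF[5]=4
  step 7: row=4, L[4]='f', prepend. Next row=LF[4]=3
  step 8: row=3, L[3]='e', prepend. Next row=LF[3]=2
Reversed output: effortX$

Answer: effortX$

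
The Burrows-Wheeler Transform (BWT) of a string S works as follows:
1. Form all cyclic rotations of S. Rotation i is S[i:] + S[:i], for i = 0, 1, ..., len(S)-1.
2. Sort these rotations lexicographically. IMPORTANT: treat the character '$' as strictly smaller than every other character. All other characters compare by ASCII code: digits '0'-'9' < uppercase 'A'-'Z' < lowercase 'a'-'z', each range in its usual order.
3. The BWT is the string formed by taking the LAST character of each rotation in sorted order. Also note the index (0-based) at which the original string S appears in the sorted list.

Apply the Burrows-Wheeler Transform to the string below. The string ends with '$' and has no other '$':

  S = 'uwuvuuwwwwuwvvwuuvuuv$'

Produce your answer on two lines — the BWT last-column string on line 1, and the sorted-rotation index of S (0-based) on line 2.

All 22 rotations (rotation i = S[i:]+S[:i]):
  rot[0] = uwuvuuwwwwuwvvwuuvuuv$
  rot[1] = wuvuuwwwwuwvvwuuvuuv$u
  rot[2] = uvuuwwwwuwvvwuuvuuv$uw
  rot[3] = vuuwwwwuwvvwuuvuuv$uwu
  rot[4] = uuwwwwuwvvwuuvuuv$uwuv
  rot[5] = uwwwwuwvvwuuvuuv$uwuvu
  rot[6] = wwwwuwvvwuuvuuv$uwuvuu
  rot[7] = wwwuwvvwuuvuuv$uwuvuuw
  rot[8] = wwuwvvwuuvuuv$uwuvuuww
  rot[9] = wuwvvwuuvuuv$uwuvuuwww
  rot[10] = uwvvwuuvuuv$uwuvuuwwww
  rot[11] = wvvwuuvuuv$uwuvuuwwwwu
  rot[12] = vvwuuvuuv$uwuvuuwwwwuw
  rot[13] = vwuuvuuv$uwuvuuwwwwuwv
  rot[14] = wuuvuuv$uwuvuuwwwwuwvv
  rot[15] = uuvuuv$uwuvuuwwwwuwvvw
  rot[16] = uvuuv$uwuvuuwwwwuwvvwu
  rot[17] = vuuv$uwuvuuwwwwuwvvwuu
  rot[18] = uuv$uwuvuuwwwwuwvvwuuv
  rot[19] = uv$uwuvuuwwwwuwvvwuuvu
  rot[20] = v$uwuvuuwwwwuwvvwuuvuu
  rot[21] = $uwuvuuwwwwuwvvwuuvuuv
Sorted (with $ < everything):
  sorted[0] = $uwuvuuwwwwuwvvwuuvuuv  (last char: 'v')
  sorted[1] = uuv$uwuvuuwwwwuwvvwuuv  (last char: 'v')
  sorted[2] = uuvuuv$uwuvuuwwwwuwvvw  (last char: 'w')
  sorted[3] = uuwwwwuwvvwuuvuuv$uwuv  (last char: 'v')
  sorted[4] = uv$uwuvuuwwwwuwvvwuuvu  (last char: 'u')
  sorted[5] = uvuuv$uwuvuuwwwwuwvvwu  (last char: 'u')
  sorted[6] = uvuuwwwwuwvvwuuvuuv$uw  (last char: 'w')
  sorted[7] = uwuvuuwwwwuwvvwuuvuuv$  (last char: '$')
  sorted[8] = uwvvwuuvuuv$uwuvuuwwww  (last char: 'w')
  sorted[9] = uwwwwuwvvwuuvuuv$uwuvu  (last char: 'u')
  sorted[10] = v$uwuvuuwwwwuwvvwuuvuu  (last char: 'u')
  sorted[11] = vuuv$uwuvuuwwwwuwvvwuu  (last char: 'u')
  sorted[12] = vuuwwwwuwvvwuuvuuv$uwu  (last char: 'u')
  sorted[13] = vvwuuvuuv$uwuvuuwwwwuw  (last char: 'w')
  sorted[14] = vwuuvuuv$uwuvuuwwwwuwv  (last char: 'v')
  sorted[15] = wuuvuuv$uwuvuuwwwwuwvv  (last char: 'v')
  sorted[16] = wuvuuwwwwuwvvwuuvuuv$u  (last char: 'u')
  sorted[17] = wuwvvwuuvuuv$uwuvuuwww  (last char: 'w')
  sorted[18] = wvvwuuvuuv$uwuvuuwwwwu  (last char: 'u')
  sorted[19] = wwuwvvwuuvuuv$uwuvuuww  (last char: 'w')
  sorted[20] = wwwuwvvwuuvuuv$uwuvuuw  (last char: 'w')
  sorted[21] = wwwwuwvvwuuvuuv$uwuvuu  (last char: 'u')
Last column: vvwvuuw$wuuuuwvvuwuwwu
Original string S is at sorted index 7

Answer: vvwvuuw$wuuuuwvvuwuwwu
7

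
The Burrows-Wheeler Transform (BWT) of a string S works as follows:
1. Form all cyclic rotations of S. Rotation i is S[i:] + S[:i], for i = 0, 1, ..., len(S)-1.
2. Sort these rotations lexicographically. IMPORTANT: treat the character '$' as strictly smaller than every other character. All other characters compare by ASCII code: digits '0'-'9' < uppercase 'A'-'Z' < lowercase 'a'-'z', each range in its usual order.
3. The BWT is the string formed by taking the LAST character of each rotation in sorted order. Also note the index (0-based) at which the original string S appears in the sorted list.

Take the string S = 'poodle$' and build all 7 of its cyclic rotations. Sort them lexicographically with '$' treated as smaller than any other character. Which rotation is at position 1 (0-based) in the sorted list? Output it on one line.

All 7 rotations (rotation i = S[i:]+S[:i]):
  rot[0] = poodle$
  rot[1] = oodle$p
  rot[2] = odle$po
  rot[3] = dle$poo
  rot[4] = le$pood
  rot[5] = e$poodl
  rot[6] = $poodle
Sorted (with $ < everything):
  sorted[0] = $poodle
  sorted[1] = dle$poo
  sorted[2] = e$poodl
  sorted[3] = le$pood
  sorted[4] = odle$po
  sorted[5] = oodle$p
  sorted[6] = poodle$
sorted[1] = dle$poo

Answer: dle$poo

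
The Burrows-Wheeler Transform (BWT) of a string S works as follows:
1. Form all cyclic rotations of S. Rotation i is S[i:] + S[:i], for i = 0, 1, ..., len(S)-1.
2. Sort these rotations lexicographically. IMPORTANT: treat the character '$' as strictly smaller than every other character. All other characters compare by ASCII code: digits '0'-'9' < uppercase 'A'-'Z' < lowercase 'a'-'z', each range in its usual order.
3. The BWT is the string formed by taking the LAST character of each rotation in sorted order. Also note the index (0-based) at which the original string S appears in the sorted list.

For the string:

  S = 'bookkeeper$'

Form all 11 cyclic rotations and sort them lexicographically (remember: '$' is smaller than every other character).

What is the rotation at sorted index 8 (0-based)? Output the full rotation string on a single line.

All 11 rotations (rotation i = S[i:]+S[:i]):
  rot[0] = bookkeeper$
  rot[1] = ookkeeper$b
  rot[2] = okkeeper$bo
  rot[3] = kkeeper$boo
  rot[4] = keeper$book
  rot[5] = eeper$bookk
  rot[6] = eper$bookke
  rot[7] = per$bookkee
  rot[8] = er$bookkeep
  rot[9] = r$bookkeepe
  rot[10] = $bookkeeper
Sorted (with $ < everything):
  sorted[0] = $bookkeeper
  sorted[1] = bookkeeper$
  sorted[2] = eeper$bookk
  sorted[3] = eper$bookke
  sorted[4] = er$bookkeep
  sorted[5] = keeper$book
  sorted[6] = kkeeper$boo
  sorted[7] = okkeeper$bo
  sorted[8] = ookkeeper$b
  sorted[9] = per$bookkee
  sorted[10] = r$bookkeepe
sorted[8] = ookkeeper$b

Answer: ookkeeper$b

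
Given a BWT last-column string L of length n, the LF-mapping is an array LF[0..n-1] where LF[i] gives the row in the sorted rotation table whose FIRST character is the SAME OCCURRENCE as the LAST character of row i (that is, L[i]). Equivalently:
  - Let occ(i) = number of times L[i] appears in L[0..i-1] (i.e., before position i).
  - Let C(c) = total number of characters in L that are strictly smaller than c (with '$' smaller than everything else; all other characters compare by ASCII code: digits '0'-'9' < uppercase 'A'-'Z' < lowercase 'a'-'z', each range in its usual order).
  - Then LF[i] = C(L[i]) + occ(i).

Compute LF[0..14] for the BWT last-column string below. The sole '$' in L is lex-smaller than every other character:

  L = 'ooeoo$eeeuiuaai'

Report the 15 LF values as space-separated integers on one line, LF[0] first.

Answer: 9 10 3 11 12 0 4 5 6 13 7 14 1 2 8

Derivation:
Char counts: '$':1, 'a':2, 'e':4, 'i':2, 'o':4, 'u':2
C (first-col start): C('$')=0, C('a')=1, C('e')=3, C('i')=7, C('o')=9, C('u')=13
L[0]='o': occ=0, LF[0]=C('o')+0=9+0=9
L[1]='o': occ=1, LF[1]=C('o')+1=9+1=10
L[2]='e': occ=0, LF[2]=C('e')+0=3+0=3
L[3]='o': occ=2, LF[3]=C('o')+2=9+2=11
L[4]='o': occ=3, LF[4]=C('o')+3=9+3=12
L[5]='$': occ=0, LF[5]=C('$')+0=0+0=0
L[6]='e': occ=1, LF[6]=C('e')+1=3+1=4
L[7]='e': occ=2, LF[7]=C('e')+2=3+2=5
L[8]='e': occ=3, LF[8]=C('e')+3=3+3=6
L[9]='u': occ=0, LF[9]=C('u')+0=13+0=13
L[10]='i': occ=0, LF[10]=C('i')+0=7+0=7
L[11]='u': occ=1, LF[11]=C('u')+1=13+1=14
L[12]='a': occ=0, LF[12]=C('a')+0=1+0=1
L[13]='a': occ=1, LF[13]=C('a')+1=1+1=2
L[14]='i': occ=1, LF[14]=C('i')+1=7+1=8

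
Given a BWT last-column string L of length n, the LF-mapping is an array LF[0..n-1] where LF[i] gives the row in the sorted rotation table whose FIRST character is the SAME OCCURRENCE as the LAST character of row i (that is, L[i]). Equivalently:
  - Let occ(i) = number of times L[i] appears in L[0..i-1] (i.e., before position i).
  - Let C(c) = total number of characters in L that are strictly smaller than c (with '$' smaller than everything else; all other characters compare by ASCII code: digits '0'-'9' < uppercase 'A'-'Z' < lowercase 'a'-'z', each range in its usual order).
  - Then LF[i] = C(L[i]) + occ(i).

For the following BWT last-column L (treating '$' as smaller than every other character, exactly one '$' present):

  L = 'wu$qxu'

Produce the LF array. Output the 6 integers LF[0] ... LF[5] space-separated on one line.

Char counts: '$':1, 'q':1, 'u':2, 'w':1, 'x':1
C (first-col start): C('$')=0, C('q')=1, C('u')=2, C('w')=4, C('x')=5
L[0]='w': occ=0, LF[0]=C('w')+0=4+0=4
L[1]='u': occ=0, LF[1]=C('u')+0=2+0=2
L[2]='$': occ=0, LF[2]=C('$')+0=0+0=0
L[3]='q': occ=0, LF[3]=C('q')+0=1+0=1
L[4]='x': occ=0, LF[4]=C('x')+0=5+0=5
L[5]='u': occ=1, LF[5]=C('u')+1=2+1=3

Answer: 4 2 0 1 5 3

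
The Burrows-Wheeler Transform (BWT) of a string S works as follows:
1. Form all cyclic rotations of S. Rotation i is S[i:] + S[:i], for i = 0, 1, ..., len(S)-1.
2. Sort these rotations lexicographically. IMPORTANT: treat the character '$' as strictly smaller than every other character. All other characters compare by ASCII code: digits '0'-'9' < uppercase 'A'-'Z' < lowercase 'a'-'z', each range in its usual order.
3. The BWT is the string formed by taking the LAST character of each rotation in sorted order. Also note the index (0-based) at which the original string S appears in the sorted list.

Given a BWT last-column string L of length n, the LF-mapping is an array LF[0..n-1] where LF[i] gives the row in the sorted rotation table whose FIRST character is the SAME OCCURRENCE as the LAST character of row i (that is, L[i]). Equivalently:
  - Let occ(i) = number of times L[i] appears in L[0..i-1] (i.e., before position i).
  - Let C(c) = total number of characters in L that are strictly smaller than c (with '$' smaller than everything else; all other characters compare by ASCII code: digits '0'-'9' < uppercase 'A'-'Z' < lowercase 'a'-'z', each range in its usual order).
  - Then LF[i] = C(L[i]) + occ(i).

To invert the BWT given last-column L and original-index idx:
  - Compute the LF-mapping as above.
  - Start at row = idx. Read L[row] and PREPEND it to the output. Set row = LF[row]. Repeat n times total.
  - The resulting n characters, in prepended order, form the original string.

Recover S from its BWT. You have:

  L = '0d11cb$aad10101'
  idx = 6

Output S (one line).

Answer: 1a1da1c10b10d0$

Derivation:
LF mapping: 1 13 4 5 12 11 0 9 10 14 6 2 7 3 8
Walk LF starting at row 6, prepending L[row]:
  step 1: row=6, L[6]='$', prepend. Next row=LF[6]=0
  step 2: row=0, L[0]='0', prepend. Next row=LF[0]=1
  step 3: row=1, L[1]='d', prepend. Next row=LF[1]=13
  step 4: row=13, L[13]='0', prepend. Next row=LF[13]=3
  step 5: row=3, L[3]='1', prepend. Next row=LF[3]=5
  step 6: row=5, L[5]='b', prepend. Next row=LF[5]=11
  step 7: row=11, L[11]='0', prepend. Next row=LF[11]=2
  step 8: row=2, L[2]='1', prepend. Next row=LF[2]=4
  step 9: row=4, L[4]='c', prepend. Next row=LF[4]=12
  step 10: row=12, L[12]='1', prepend. Next row=LF[12]=7
  step 11: row=7, L[7]='a', prepend. Next row=LF[7]=9
  step 12: row=9, L[9]='d', prepend. Next row=LF[9]=14
  step 13: row=14, L[14]='1', prepend. Next row=LF[14]=8
  step 14: row=8, L[8]='a', prepend. Next row=LF[8]=10
  step 15: row=10, L[10]='1', prepend. Next row=LF[10]=6
Reversed output: 1a1da1c10b10d0$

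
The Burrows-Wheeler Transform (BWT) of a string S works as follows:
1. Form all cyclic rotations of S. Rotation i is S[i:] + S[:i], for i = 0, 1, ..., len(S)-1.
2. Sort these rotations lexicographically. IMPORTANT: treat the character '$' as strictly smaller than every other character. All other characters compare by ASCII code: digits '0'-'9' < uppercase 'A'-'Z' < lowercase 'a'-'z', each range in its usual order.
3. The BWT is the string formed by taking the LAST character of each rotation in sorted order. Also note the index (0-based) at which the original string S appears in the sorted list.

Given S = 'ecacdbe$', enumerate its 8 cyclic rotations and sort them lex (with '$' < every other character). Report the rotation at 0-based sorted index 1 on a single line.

Answer: acdbe$ec

Derivation:
All 8 rotations (rotation i = S[i:]+S[:i]):
  rot[0] = ecacdbe$
  rot[1] = cacdbe$e
  rot[2] = acdbe$ec
  rot[3] = cdbe$eca
  rot[4] = dbe$ecac
  rot[5] = be$ecacd
  rot[6] = e$ecacdb
  rot[7] = $ecacdbe
Sorted (with $ < everything):
  sorted[0] = $ecacdbe
  sorted[1] = acdbe$ec
  sorted[2] = be$ecacd
  sorted[3] = cacdbe$e
  sorted[4] = cdbe$eca
  sorted[5] = dbe$ecac
  sorted[6] = e$ecacdb
  sorted[7] = ecacdbe$
sorted[1] = acdbe$ec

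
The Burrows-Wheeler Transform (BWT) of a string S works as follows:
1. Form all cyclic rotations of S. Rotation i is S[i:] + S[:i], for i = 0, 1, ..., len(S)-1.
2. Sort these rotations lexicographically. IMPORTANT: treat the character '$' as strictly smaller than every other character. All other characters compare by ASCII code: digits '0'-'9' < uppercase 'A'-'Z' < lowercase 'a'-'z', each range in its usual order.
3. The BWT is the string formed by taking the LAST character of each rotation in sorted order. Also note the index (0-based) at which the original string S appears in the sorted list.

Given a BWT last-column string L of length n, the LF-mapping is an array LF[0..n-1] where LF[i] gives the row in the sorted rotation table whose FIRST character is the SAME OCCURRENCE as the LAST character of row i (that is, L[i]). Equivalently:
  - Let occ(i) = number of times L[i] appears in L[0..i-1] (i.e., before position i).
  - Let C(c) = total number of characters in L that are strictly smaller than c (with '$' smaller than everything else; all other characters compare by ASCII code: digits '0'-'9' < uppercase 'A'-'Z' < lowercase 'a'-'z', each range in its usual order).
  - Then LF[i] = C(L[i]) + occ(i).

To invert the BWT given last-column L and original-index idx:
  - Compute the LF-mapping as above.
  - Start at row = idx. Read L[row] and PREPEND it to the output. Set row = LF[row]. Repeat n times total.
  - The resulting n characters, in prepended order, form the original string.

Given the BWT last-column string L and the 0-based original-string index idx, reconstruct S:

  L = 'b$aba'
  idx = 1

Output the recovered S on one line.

LF mapping: 3 0 1 4 2
Walk LF starting at row 1, prepending L[row]:
  step 1: row=1, L[1]='$', prepend. Next row=LF[1]=0
  step 2: row=0, L[0]='b', prepend. Next row=LF[0]=3
  step 3: row=3, L[3]='b', prepend. Next row=LF[3]=4
  step 4: row=4, L[4]='a', prepend. Next row=LF[4]=2
  step 5: row=2, L[2]='a', prepend. Next row=LF[2]=1
Reversed output: aabb$

Answer: aabb$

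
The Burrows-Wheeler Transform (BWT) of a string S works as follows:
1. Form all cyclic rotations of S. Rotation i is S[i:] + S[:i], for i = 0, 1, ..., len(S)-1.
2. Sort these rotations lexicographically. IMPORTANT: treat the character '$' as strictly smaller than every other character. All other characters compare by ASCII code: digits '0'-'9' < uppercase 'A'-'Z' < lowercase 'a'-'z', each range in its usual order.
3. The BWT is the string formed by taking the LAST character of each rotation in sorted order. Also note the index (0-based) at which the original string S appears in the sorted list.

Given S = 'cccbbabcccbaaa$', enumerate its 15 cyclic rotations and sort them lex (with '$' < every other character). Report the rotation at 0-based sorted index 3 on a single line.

All 15 rotations (rotation i = S[i:]+S[:i]):
  rot[0] = cccbbabcccbaaa$
  rot[1] = ccbbabcccbaaa$c
  rot[2] = cbbabcccbaaa$cc
  rot[3] = bbabcccbaaa$ccc
  rot[4] = babcccbaaa$cccb
  rot[5] = abcccbaaa$cccbb
  rot[6] = bcccbaaa$cccbba
  rot[7] = cccbaaa$cccbbab
  rot[8] = ccbaaa$cccbbabc
  rot[9] = cbaaa$cccbbabcc
  rot[10] = baaa$cccbbabccc
  rot[11] = aaa$cccbbabcccb
  rot[12] = aa$cccbbabcccba
  rot[13] = a$cccbbabcccbaa
  rot[14] = $cccbbabcccbaaa
Sorted (with $ < everything):
  sorted[0] = $cccbbabcccbaaa
  sorted[1] = a$cccbbabcccbaa
  sorted[2] = aa$cccbbabcccba
  sorted[3] = aaa$cccbbabcccb
  sorted[4] = abcccbaaa$cccbb
  sorted[5] = baaa$cccbbabccc
  sorted[6] = babcccbaaa$cccb
  sorted[7] = bbabcccbaaa$ccc
  sorted[8] = bcccbaaa$cccbba
  sorted[9] = cbaaa$cccbbabcc
  sorted[10] = cbbabcccbaaa$cc
  sorted[11] = ccbaaa$cccbbabc
  sorted[12] = ccbbabcccbaaa$c
  sorted[13] = cccbaaa$cccbbab
  sorted[14] = cccbbabcccbaaa$
sorted[3] = aaa$cccbbabcccb

Answer: aaa$cccbbabcccb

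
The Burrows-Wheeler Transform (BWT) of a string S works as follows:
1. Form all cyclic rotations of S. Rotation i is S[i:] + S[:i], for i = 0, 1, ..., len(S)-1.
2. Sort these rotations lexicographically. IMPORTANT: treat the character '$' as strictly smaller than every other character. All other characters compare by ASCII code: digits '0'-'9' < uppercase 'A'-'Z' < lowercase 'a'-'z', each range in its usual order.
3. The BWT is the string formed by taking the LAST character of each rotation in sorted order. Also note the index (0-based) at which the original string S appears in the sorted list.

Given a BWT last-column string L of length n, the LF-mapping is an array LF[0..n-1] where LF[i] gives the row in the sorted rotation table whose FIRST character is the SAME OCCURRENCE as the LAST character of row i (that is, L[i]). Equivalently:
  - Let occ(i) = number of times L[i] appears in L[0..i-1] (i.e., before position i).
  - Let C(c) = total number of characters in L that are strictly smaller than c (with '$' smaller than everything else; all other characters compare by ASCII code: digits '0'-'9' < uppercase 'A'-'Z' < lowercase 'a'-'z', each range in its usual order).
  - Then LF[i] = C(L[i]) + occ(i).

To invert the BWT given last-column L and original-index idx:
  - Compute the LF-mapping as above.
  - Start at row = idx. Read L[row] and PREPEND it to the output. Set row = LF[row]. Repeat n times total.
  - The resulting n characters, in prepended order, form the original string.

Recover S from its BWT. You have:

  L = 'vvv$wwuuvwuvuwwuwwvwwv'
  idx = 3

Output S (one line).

LF mapping: 6 7 8 0 13 14 1 2 9 15 3 10 4 16 17 5 18 19 11 20 21 12
Walk LF starting at row 3, prepending L[row]:
  step 1: row=3, L[3]='$', prepend. Next row=LF[3]=0
  step 2: row=0, L[0]='v', prepend. Next row=LF[0]=6
  step 3: row=6, L[6]='u', prepend. Next row=LF[6]=1
  step 4: row=1, L[1]='v', prepend. Next row=LF[1]=7
  step 5: row=7, L[7]='u', prepend. Next row=LF[7]=2
  step 6: row=2, L[2]='v', prepend. Next row=LF[2]=8
  step 7: row=8, L[8]='v', prepend. Next row=LF[8]=9
  step 8: row=9, L[9]='w', prepend. Next row=LF[9]=15
  step 9: row=15, L[15]='u', prepend. Next row=LF[15]=5
  step 10: row=5, L[5]='w', prepend. Next row=LF[5]=14
  step 11: row=14, L[14]='w', prepend. Next row=LF[14]=17
  step 12: row=17, L[17]='w', prepend. Next row=LF[17]=19
  step 13: row=19, L[19]='w', prepend. Next row=LF[19]=20
  step 14: row=20, L[20]='w', prepend. Next row=LF[20]=21
  step 15: row=21, L[21]='v', prepend. Next row=LF[21]=12
  step 16: row=12, L[12]='u', prepend. Next row=LF[12]=4
  step 17: row=4, L[4]='w', prepend. Next row=LF[4]=13
  step 18: row=13, L[13]='w', prepend. Next row=LF[13]=16
  step 19: row=16, L[16]='w', prepend. Next row=LF[16]=18
  step 20: row=18, L[18]='v', prepend. Next row=LF[18]=11
  step 21: row=11, L[11]='v', prepend. Next row=LF[11]=10
  step 22: row=10, L[10]='u', prepend. Next row=LF[10]=3
Reversed output: uvvwwwuvwwwwwuwvvuvuv$

Answer: uvvwwwuvwwwwwuwvvuvuv$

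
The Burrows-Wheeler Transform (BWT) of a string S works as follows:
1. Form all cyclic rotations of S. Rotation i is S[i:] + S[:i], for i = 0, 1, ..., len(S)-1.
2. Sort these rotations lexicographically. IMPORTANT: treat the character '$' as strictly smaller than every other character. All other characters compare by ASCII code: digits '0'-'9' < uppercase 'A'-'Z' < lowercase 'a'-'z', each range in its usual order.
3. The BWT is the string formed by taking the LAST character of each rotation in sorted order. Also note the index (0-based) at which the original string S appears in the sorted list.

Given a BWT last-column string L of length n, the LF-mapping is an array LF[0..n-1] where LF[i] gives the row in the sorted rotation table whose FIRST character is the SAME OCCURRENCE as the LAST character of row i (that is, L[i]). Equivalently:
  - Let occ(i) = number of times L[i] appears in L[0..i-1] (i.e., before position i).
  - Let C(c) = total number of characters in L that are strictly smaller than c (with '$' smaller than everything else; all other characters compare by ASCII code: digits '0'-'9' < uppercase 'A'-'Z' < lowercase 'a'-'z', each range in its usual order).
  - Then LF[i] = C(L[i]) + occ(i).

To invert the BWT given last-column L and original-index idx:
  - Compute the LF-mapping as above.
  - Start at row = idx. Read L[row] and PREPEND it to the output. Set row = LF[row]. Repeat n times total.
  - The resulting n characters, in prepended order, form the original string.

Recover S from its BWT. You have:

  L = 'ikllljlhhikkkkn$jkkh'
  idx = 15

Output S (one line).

LF mapping: 4 8 15 16 17 6 18 1 2 5 9 10 11 12 19 0 7 13 14 3
Walk LF starting at row 15, prepending L[row]:
  step 1: row=15, L[15]='$', prepend. Next row=LF[15]=0
  step 2: row=0, L[0]='i', prepend. Next row=LF[0]=4
  step 3: row=4, L[4]='l', prepend. Next row=LF[4]=17
  step 4: row=17, L[17]='k', prepend. Next row=LF[17]=13
  step 5: row=13, L[13]='k', prepend. Next row=LF[13]=12
  step 6: row=12, L[12]='k', prepend. Next row=LF[12]=11
  step 7: row=11, L[11]='k', prepend. Next row=LF[11]=10
  step 8: row=10, L[10]='k', prepend. Next row=LF[10]=9
  step 9: row=9, L[9]='i', prepend. Next row=LF[9]=5
  step 10: row=5, L[5]='j', prepend. Next row=LF[5]=6
  step 11: row=6, L[6]='l', prepend. Next row=LF[6]=18
  step 12: row=18, L[18]='k', prepend. Next row=LF[18]=14
  step 13: row=14, L[14]='n', prepend. Next row=LF[14]=19
  step 14: row=19, L[19]='h', prepend. Next row=LF[19]=3
  step 15: row=3, L[3]='l', prepend. Next row=LF[3]=16
  step 16: row=16, L[16]='j', prepend. Next row=LF[16]=7
  step 17: row=7, L[7]='h', prepend. Next row=LF[7]=1
  step 18: row=1, L[1]='k', prepend. Next row=LF[1]=8
  step 19: row=8, L[8]='h', prepend. Next row=LF[8]=2
  step 20: row=2, L[2]='l', prepend. Next row=LF[2]=15
Reversed output: lhkhjlhnkljikkkkkli$

Answer: lhkhjlhnkljikkkkkli$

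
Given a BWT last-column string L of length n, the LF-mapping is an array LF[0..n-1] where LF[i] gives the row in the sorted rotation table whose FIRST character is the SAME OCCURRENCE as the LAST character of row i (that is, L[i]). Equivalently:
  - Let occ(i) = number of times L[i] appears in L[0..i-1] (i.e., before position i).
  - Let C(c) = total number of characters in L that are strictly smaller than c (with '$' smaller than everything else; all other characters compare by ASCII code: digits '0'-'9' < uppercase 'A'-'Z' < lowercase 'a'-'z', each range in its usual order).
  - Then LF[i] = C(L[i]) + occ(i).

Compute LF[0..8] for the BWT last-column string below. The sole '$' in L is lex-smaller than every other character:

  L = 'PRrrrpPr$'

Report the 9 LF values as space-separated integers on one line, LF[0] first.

Char counts: '$':1, 'P':2, 'R':1, 'p':1, 'r':4
C (first-col start): C('$')=0, C('P')=1, C('R')=3, C('p')=4, C('r')=5
L[0]='P': occ=0, LF[0]=C('P')+0=1+0=1
L[1]='R': occ=0, LF[1]=C('R')+0=3+0=3
L[2]='r': occ=0, LF[2]=C('r')+0=5+0=5
L[3]='r': occ=1, LF[3]=C('r')+1=5+1=6
L[4]='r': occ=2, LF[4]=C('r')+2=5+2=7
L[5]='p': occ=0, LF[5]=C('p')+0=4+0=4
L[6]='P': occ=1, LF[6]=C('P')+1=1+1=2
L[7]='r': occ=3, LF[7]=C('r')+3=5+3=8
L[8]='$': occ=0, LF[8]=C('$')+0=0+0=0

Answer: 1 3 5 6 7 4 2 8 0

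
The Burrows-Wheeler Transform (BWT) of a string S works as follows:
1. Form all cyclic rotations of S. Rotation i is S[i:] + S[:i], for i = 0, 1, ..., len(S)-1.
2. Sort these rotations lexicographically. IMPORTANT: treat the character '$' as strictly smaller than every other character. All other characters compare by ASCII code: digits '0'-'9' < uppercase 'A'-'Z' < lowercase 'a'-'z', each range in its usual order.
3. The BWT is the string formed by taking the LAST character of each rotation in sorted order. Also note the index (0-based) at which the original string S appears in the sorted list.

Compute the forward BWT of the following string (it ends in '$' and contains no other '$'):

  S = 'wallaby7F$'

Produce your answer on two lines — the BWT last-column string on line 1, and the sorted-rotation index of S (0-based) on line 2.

Answer: Fy7lwala$b
8

Derivation:
All 10 rotations (rotation i = S[i:]+S[:i]):
  rot[0] = wallaby7F$
  rot[1] = allaby7F$w
  rot[2] = llaby7F$wa
  rot[3] = laby7F$wal
  rot[4] = aby7F$wall
  rot[5] = by7F$walla
  rot[6] = y7F$wallab
  rot[7] = 7F$wallaby
  rot[8] = F$wallaby7
  rot[9] = $wallaby7F
Sorted (with $ < everything):
  sorted[0] = $wallaby7F  (last char: 'F')
  sorted[1] = 7F$wallaby  (last char: 'y')
  sorted[2] = F$wallaby7  (last char: '7')
  sorted[3] = aby7F$wall  (last char: 'l')
  sorted[4] = allaby7F$w  (last char: 'w')
  sorted[5] = by7F$walla  (last char: 'a')
  sorted[6] = laby7F$wal  (last char: 'l')
  sorted[7] = llaby7F$wa  (last char: 'a')
  sorted[8] = wallaby7F$  (last char: '$')
  sorted[9] = y7F$wallab  (last char: 'b')
Last column: Fy7lwala$b
Original string S is at sorted index 8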